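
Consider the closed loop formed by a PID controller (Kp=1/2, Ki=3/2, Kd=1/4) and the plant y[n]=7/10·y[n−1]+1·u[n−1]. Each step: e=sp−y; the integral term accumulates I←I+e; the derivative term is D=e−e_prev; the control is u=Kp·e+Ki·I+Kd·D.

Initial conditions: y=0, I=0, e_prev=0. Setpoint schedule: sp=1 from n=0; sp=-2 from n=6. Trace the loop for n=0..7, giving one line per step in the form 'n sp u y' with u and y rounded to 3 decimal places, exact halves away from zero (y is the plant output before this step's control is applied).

0 1 2.250 0.000
1 1 -1.563 2.250
2 1 2.159 0.013
3 1 -1.769 2.168
4 1 2.461 -0.251
5 1 -1.974 2.285
6 -2 -4.034 -0.374
7 -2 2.436 -4.296

(exact arithmetic carried between steps; '≈' marks a value shown rounded to 6 d.p. or computed from one; I and e_prev carry over from the previous line; the table rounds u and y to 3 d.p., halves away from zero)
n=0: y=0, sp=1, e=sp−y=1; I=1, D=e−e_prev=1; u=1/2·1+3/2·1+1/4·1=2.25; next y=7/10·0+1·2.25=2.25
n=1: y=2.25, sp=1, e=sp−y=-1.25; I=-0.25, D=e−e_prev=-2.25; u=1/2·(-1.25)+3/2·(-0.25)+1/4·(-2.25)=-1.5625; next y=7/10·2.25+1·(-1.5625)=0.0125
n=2: y=0.0125, sp=1, e=sp−y=0.9875; I=0.7375, D=e−e_prev=2.2375; u=1/2·0.9875+3/2·0.7375+1/4·2.2375=2.159375; next y=7/10·0.0125+1·2.159375=2.168125
n=3: y=2.168125, sp=1, e=sp−y=-1.168125; I=-0.430625, D=e−e_prev=-2.155625; u=1/2·(-1.168125)+3/2·(-0.430625)+1/4·(-2.155625)≈-1.768906; next y=7/10·2.168125+1·(-1.768906)≈-0.251219
n=4: y≈-0.251219, sp=1, e=sp−y≈1.251219; I≈0.820594, D=e−e_prev≈2.419344; u=1/2·1.251219+3/2·0.820594+1/4·2.419344≈2.461336; next y=7/10·(-0.251219)+1·2.461336≈2.285483
n=5: y≈2.285483, sp=1, e=sp−y≈-1.285483; I≈-0.464889, D=e−e_prev≈-2.536702; u=1/2·(-1.285483)+3/2·(-0.464889)+1/4·(-2.536702)≈-1.974250; next y=7/10·2.285483+1·(-1.974250)≈-0.374412
n=6: y≈-0.374412, sp=-2, e=sp−y≈-1.625588; I≈-2.090477, D=e−e_prev≈-0.340105; u=1/2·(-1.625588)+3/2·(-2.090477)+1/4·(-0.340105)≈-4.033535; next y=7/10·(-0.374412)+1·(-4.033535)≈-4.295624
n=7: y≈-4.295624, sp=-2, e=sp−y≈2.295624; I≈0.205147, D=e−e_prev≈3.921211; u=1/2·2.295624+3/2·0.205147+1/4·3.921211≈2.435835; next y=7/10·(-4.295624)+1·2.435835≈-0.571101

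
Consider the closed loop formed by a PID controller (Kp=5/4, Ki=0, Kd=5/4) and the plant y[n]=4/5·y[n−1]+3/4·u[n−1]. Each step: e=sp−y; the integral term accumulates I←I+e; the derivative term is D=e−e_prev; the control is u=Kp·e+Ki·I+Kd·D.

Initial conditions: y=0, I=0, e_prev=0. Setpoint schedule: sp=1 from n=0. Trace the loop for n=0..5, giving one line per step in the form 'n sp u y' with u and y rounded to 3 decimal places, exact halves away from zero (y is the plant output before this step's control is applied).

(exact arithmetic carried between steps; '≈' marks a value shown rounded to 6 d.p. or computed from one; I and e_prev carry over from the previous line; the table rounds u and y to 3 d.p., halves away from zero)
n=0: y=0, sp=1, e=sp−y=1; I=1, D=e−e_prev=1; u=5/4·1+0·1+5/4·1=2.5; next y=4/5·0+3/4·2.5=1.875
n=1: y=1.875, sp=1, e=sp−y=-0.875; I=0.125, D=e−e_prev=-1.875; u=5/4·(-0.875)+0·0.125+5/4·(-1.875)=-3.4375; next y=4/5·1.875+3/4·(-3.4375)=-1.078125
n=2: y=-1.078125, sp=1, e=sp−y=2.078125; I=2.203125, D=e−e_prev=2.953125; u=5/4·2.078125+0·2.203125+5/4·2.953125≈6.289063; next y=4/5·(-1.078125)+3/4·6.289063≈3.854297
n=3: y≈3.854297, sp=1, e=sp−y≈-2.854297; I≈-0.651172, D=e−e_prev≈-4.932422; u=5/4·(-2.854297)+0·(-0.651172)+5/4·(-4.932422)≈-9.733398; next y=4/5·3.854297+3/4·(-9.733398)≈-4.216611
n=4: y≈-4.216611, sp=1, e=sp−y≈5.216611; I≈4.565439, D=e−e_prev≈8.070908; u=5/4·5.216611+0·4.565439+5/4·8.070908≈16.609399; next y=4/5·(-4.216611)+3/4·16.609399≈9.083760
n=5: y≈9.083760, sp=1, e=sp−y≈-8.083760; I≈-3.518321, D=e−e_prev≈-13.300372; u=5/4·(-8.083760)+0·(-3.518321)+5/4·(-13.300372)≈-26.730165; next y=4/5·9.083760+3/4·(-26.730165)≈-12.780616

0 1 2.500 0.000
1 1 -3.438 1.875
2 1 6.289 -1.078
3 1 -9.733 3.854
4 1 16.609 -4.217
5 1 -26.730 9.084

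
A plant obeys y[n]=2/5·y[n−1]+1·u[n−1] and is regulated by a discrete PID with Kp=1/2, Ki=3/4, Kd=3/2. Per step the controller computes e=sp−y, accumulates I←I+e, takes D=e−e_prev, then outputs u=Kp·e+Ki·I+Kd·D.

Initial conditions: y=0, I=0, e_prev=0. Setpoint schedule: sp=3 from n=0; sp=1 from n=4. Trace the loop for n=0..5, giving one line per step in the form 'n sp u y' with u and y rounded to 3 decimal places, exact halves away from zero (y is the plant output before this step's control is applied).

(exact arithmetic carried between steps; '≈' marks a value shown rounded to 6 d.p. or computed from one; I and e_prev carry over from the previous line; the table rounds u and y to 3 d.p., halves away from zero)
n=0: y=0, sp=3, e=sp−y=3; I=3, D=e−e_prev=3; u=1/2·3+3/4·3+3/2·3=8.25; next y=2/5·0+1·8.25=8.25
n=1: y=8.25, sp=3, e=sp−y=-5.25; I=-2.25, D=e−e_prev=-8.25; u=1/2·(-5.25)+3/4·(-2.25)+3/2·(-8.25)=-16.6875; next y=2/5·8.25+1·(-16.6875)=-13.3875
n=2: y=-13.3875, sp=3, e=sp−y=16.3875; I=14.1375, D=e−e_prev=21.6375; u=1/2·16.3875+3/4·14.1375+3/2·21.6375=51.253125; next y=2/5·(-13.3875)+1·51.253125=45.898125
n=3: y=45.898125, sp=3, e=sp−y=-42.898125; I=-28.760625, D=e−e_prev=-59.285625; u=1/2·(-42.898125)+3/4·(-28.760625)+3/2·(-59.285625)≈-131.947969; next y=2/5·45.898125+1·(-131.947969)≈-113.588719
n=4: y≈-113.588719, sp=1, e=sp−y≈114.588719; I≈85.828094, D=e−e_prev≈157.486844; u=1/2·114.588719+3/4·85.828094+3/2·157.486844≈357.895695; next y=2/5·(-113.588719)+1·357.895695≈312.460208
n=5: y≈312.460208, sp=1, e=sp−y≈-311.460208; I≈-225.632114, D=e−e_prev≈-426.048927; u=1/2·(-311.460208)+3/4·(-225.632114)+3/2·(-426.048927)≈-964.027579; next y=2/5·312.460208+1·(-964.027579)≈-839.043496

0 3 8.250 0.000
1 3 -16.688 8.250
2 3 51.253 -13.388
3 3 -131.948 45.898
4 1 357.896 -113.589
5 1 -964.028 312.460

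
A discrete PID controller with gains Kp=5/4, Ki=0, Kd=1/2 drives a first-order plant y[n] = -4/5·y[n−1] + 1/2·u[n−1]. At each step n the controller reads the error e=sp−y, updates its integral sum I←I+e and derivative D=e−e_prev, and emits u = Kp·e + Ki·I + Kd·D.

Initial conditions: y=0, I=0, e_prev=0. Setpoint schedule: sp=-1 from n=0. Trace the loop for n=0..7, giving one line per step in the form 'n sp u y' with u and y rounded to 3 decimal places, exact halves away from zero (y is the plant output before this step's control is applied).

(exact arithmetic carried between steps; '≈' marks a value shown rounded to 6 d.p. or computed from one; I and e_prev carry over from the previous line; the table rounds u and y to 3 d.p., halves away from zero)
n=0: y=0, sp=-1, e=sp−y=-1; I=-1, D=e−e_prev=-1; u=5/4·(-1)+0·(-1)+1/2·(-1)=-1.75; next y=-4/5·0+1/2·(-1.75)=-0.875
n=1: y=-0.875, sp=-1, e=sp−y=-0.125; I=-1.125, D=e−e_prev=0.875; u=5/4·(-0.125)+0·(-1.125)+1/2·0.875=0.28125; next y=-4/5·(-0.875)+1/2·0.28125=0.840625
n=2: y=0.840625, sp=-1, e=sp−y=-1.840625; I=-2.965625, D=e−e_prev=-1.715625; u=5/4·(-1.840625)+0·(-2.965625)+1/2·(-1.715625)≈-3.158594; next y=-4/5·0.840625+1/2·(-3.158594)≈-2.251797
n=3: y≈-2.251797, sp=-1, e=sp−y≈1.251797; I≈-1.713828, D=e−e_prev≈3.092422; u=5/4·1.251797+0·(-1.713828)+1/2·3.092422≈3.110957; next y=-4/5·(-2.251797)+1/2·3.110957≈3.356916
n=4: y≈3.356916, sp=-1, e=sp−y≈-4.356916; I≈-6.070744, D=e−e_prev≈-5.608713; u=5/4·(-4.356916)+0·(-6.070744)+1/2·(-5.608713)≈-8.250501; next y=-4/5·3.356916+1/2·(-8.250501)≈-6.810784
n=5: y≈-6.810784, sp=-1, e=sp−y≈5.810784; I≈-0.259961, D=e−e_prev≈10.167700; u=5/4·5.810784+0·(-0.259961)+1/2·10.167700≈12.347329; next y=-4/5·(-6.810784)+1/2·12.347329≈11.622291
n=6: y≈11.622291, sp=-1, e=sp−y≈-12.622291; I≈-12.882252, D=e−e_prev≈-18.433075; u=5/4·(-12.622291)+0·(-12.882252)+1/2·(-18.433075)≈-24.994402; next y=-4/5·11.622291+1/2·(-24.994402)≈-21.795034
n=7: y≈-21.795034, sp=-1, e=sp−y≈20.795034; I≈7.912782, D=e−e_prev≈33.417325; u=5/4·20.795034+0·7.912782+1/2·33.417325≈42.702455; next y=-4/5·(-21.795034)+1/2·42.702455≈38.787255

0 -1 -1.750 0.000
1 -1 0.281 -0.875
2 -1 -3.159 0.841
3 -1 3.111 -2.252
4 -1 -8.251 3.357
5 -1 12.347 -6.811
6 -1 -24.994 11.622
7 -1 42.702 -21.795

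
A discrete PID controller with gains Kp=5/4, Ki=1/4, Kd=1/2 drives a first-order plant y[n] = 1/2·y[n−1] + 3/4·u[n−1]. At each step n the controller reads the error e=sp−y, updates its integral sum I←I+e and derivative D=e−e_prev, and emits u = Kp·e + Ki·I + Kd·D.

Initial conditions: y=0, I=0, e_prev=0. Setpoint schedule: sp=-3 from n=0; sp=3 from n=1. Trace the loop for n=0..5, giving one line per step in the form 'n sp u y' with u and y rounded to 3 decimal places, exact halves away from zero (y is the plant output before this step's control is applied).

(exact arithmetic carried between steps; '≈' marks a value shown rounded to 6 d.p. or computed from one; I and e_prev carry over from the previous line; the table rounds u and y to 3 d.p., halves away from zero)
n=0: y=0, sp=-3, e=sp−y=-3; I=-3, D=e−e_prev=-3; u=5/4·(-3)+1/4·(-3)+1/2·(-3)=-6; next y=1/2·0+3/4·(-6)=-4.5
n=1: y=-4.5, sp=3, e=sp−y=7.5; I=4.5, D=e−e_prev=10.5; u=5/4·7.5+1/4·4.5+1/2·10.5=15.75; next y=1/2·(-4.5)+3/4·15.75=9.5625
n=2: y=9.5625, sp=3, e=sp−y=-6.5625; I=-2.0625, D=e−e_prev=-14.0625; u=5/4·(-6.5625)+1/4·(-2.0625)+1/2·(-14.0625)=-15.75; next y=1/2·9.5625+3/4·(-15.75)=-7.03125
n=3: y=-7.03125, sp=3, e=sp−y=10.03125; I=7.96875, D=e−e_prev=16.59375; u=5/4·10.03125+1/4·7.96875+1/2·16.59375=22.828125; next y=1/2·(-7.03125)+3/4·22.828125≈13.605469
n=4: y≈13.605469, sp=3, e=sp−y≈-10.605469; I≈-2.636719, D=e−e_prev≈-20.636719; u=5/4·(-10.605469)+1/4·(-2.636719)+1/2·(-20.636719)≈-24.234375; next y=1/2·13.605469+3/4·(-24.234375)≈-11.373047
n=5: y≈-11.373047, sp=3, e=sp−y≈14.373047; I≈11.736328, D=e−e_prev≈24.978516; u=5/4·14.373047+1/4·11.736328+1/2·24.978516≈33.389648; next y=1/2·(-11.373047)+3/4·33.389648≈19.355713

0 -3 -6.000 0.000
1 3 15.750 -4.500
2 3 -15.750 9.563
3 3 22.828 -7.031
4 3 -24.234 13.605
5 3 33.390 -11.373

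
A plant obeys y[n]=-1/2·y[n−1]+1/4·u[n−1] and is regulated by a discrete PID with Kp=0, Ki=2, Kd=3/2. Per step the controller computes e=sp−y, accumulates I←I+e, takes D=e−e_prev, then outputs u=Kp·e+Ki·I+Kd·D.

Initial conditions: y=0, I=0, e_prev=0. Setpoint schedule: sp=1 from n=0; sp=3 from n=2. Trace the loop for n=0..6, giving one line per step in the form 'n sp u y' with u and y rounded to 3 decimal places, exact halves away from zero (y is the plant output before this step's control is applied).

0 1 3.500 0.000
1 1 0.938 0.875
2 3 13.273 -0.203
3 3 2.382 3.420
4 3 22.847 -1.115
5 3 -1.568 6.269
6 3 37.254 -3.526

(exact arithmetic carried between steps; '≈' marks a value shown rounded to 6 d.p. or computed from one; I and e_prev carry over from the previous line; the table rounds u and y to 3 d.p., halves away from zero)
n=0: y=0, sp=1, e=sp−y=1; I=1, D=e−e_prev=1; u=0·1+2·1+3/2·1=3.5; next y=-1/2·0+1/4·3.5=0.875
n=1: y=0.875, sp=1, e=sp−y=0.125; I=1.125, D=e−e_prev=-0.875; u=0·0.125+2·1.125+3/2·(-0.875)=0.9375; next y=-1/2·0.875+1/4·0.9375=-0.203125
n=2: y=-0.203125, sp=3, e=sp−y=3.203125; I=4.328125, D=e−e_prev=3.078125; u=0·3.203125+2·4.328125+3/2·3.078125≈13.273438; next y=-1/2·(-0.203125)+1/4·13.273438≈3.419922
n=3: y≈3.419922, sp=3, e=sp−y≈-0.419922; I≈3.908203, D=e−e_prev≈-3.623047; u=0·(-0.419922)+2·3.908203+3/2·(-3.623047)≈2.381836; next y=-1/2·3.419922+1/4·2.381836≈-1.114502
n=4: y≈-1.114502, sp=3, e=sp−y≈4.114502; I≈8.022705, D=e−e_prev≈4.534424; u=0·4.114502+2·8.022705+3/2·4.534424≈22.847046; next y=-1/2·(-1.114502)+1/4·22.847046≈6.269012
n=5: y≈6.269012, sp=3, e=sp−y≈-3.269012; I≈4.753693, D=e−e_prev≈-7.383514; u=0·(-3.269012)+2·4.753693+3/2·(-7.383514)≈-1.567886; next y=-1/2·6.269012+1/4·(-1.567886)≈-3.526478
n=6: y≈-3.526478, sp=3, e=sp−y≈6.526478; I≈11.280170, D=e−e_prev≈9.795490; u=0·6.526478+2·11.280170+3/2·9.795490≈37.253576; next y=-1/2·(-3.526478)+1/4·37.253576≈11.076633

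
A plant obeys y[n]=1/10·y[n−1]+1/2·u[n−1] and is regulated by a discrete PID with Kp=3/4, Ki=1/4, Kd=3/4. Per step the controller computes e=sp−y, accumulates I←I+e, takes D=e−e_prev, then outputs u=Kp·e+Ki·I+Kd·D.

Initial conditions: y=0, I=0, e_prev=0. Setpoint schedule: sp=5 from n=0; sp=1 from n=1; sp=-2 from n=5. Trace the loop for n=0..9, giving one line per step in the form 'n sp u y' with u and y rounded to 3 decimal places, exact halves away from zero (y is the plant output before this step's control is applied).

(exact arithmetic carried between steps; '≈' marks a value shown rounded to 6 d.p. or computed from one; I and e_prev carry over from the previous line; the table rounds u and y to 3 d.p., halves away from zero)
n=0: y=0, sp=5, e=sp−y=5; I=5, D=e−e_prev=5; u=3/4·5+1/4·5+3/4·5=8.75; next y=1/10·0+1/2·8.75=4.375
n=1: y=4.375, sp=1, e=sp−y=-3.375; I=1.625, D=e−e_prev=-8.375; u=3/4·(-3.375)+1/4·1.625+3/4·(-8.375)=-8.40625; next y=1/10·4.375+1/2·(-8.40625)=-3.765625
n=2: y=-3.765625, sp=1, e=sp−y=4.765625; I=6.390625, D=e−e_prev=8.140625; u=3/4·4.765625+1/4·6.390625+3/4·8.140625≈11.277344; next y=1/10·(-3.765625)+1/2·11.277344≈5.262109
n=3: y≈5.262109, sp=1, e=sp−y≈-4.262109; I≈2.128516, D=e−e_prev≈-9.027734; u=3/4·(-4.262109)+1/4·2.128516+3/4·(-9.027734)≈-9.435254; next y=1/10·5.262109+1/2·(-9.435254)≈-4.191416
n=4: y≈-4.191416, sp=1, e=sp−y≈5.191416; I≈7.319932, D=e−e_prev≈9.453525; u=3/4·5.191416+1/4·7.319932+3/4·9.453525≈12.813689; next y=1/10·(-4.191416)+1/2·12.813689≈5.987703
n=5: y≈5.987703, sp=-2, e=sp−y≈-7.987703; I≈-0.667771, D=e−e_prev≈-13.179119; u=3/4·(-7.987703)+1/4·(-0.667771)+3/4·(-13.179119)≈-16.042059; next y=1/10·5.987703+1/2·(-16.042059)≈-7.422259
n=6: y≈-7.422259, sp=-2, e=sp−y≈5.422259; I≈4.754488, D=e−e_prev≈13.409962; u=3/4·5.422259+1/4·4.754488+3/4·13.409962≈15.312788; next y=1/10·(-7.422259)+1/2·15.312788≈6.914168
n=7: y≈6.914168, sp=-2, e=sp−y≈-8.914168; I≈-4.159680, D=e−e_prev≈-14.336427; u=3/4·(-8.914168)+1/4·(-4.159680)+3/4·(-14.336427)≈-18.477867; next y=1/10·6.914168+1/2·(-18.477867)≈-8.547517
n=8: y≈-8.547517, sp=-2, e=sp−y≈6.547517; I≈2.387836, D=e−e_prev≈15.461685; u=3/4·6.547517+1/4·2.387836+3/4·15.461685≈17.103860; next y=1/10·(-8.547517)+1/2·17.103860≈7.697178
n=9: y≈7.697178, sp=-2, e=sp−y≈-9.697178; I≈-7.309342, D=e−e_prev≈-16.244695; u=3/4·(-9.697178)+1/4·(-7.309342)+3/4·(-16.244695)≈-21.283740; next y=1/10·7.697178+1/2·(-21.283740)≈-9.872152

0 5 8.750 0.000
1 1 -8.406 4.375
2 1 11.277 -3.766
3 1 -9.435 5.262
4 1 12.814 -4.191
5 -2 -16.042 5.988
6 -2 15.313 -7.422
7 -2 -18.478 6.914
8 -2 17.104 -8.548
9 -2 -21.284 7.697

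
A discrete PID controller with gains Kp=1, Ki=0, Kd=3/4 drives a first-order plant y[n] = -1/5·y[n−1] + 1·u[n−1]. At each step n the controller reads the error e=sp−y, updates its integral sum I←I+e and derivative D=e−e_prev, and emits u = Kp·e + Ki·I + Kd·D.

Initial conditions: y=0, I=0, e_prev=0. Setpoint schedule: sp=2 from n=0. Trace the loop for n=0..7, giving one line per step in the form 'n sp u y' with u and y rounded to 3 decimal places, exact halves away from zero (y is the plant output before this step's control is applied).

(exact arithmetic carried between steps; '≈' marks a value shown rounded to 6 d.p. or computed from one; I and e_prev carry over from the previous line; the table rounds u and y to 3 d.p., halves away from zero)
n=0: y=0, sp=2, e=sp−y=2; I=2, D=e−e_prev=2; u=1·2+0·2+3/4·2=3.5; next y=-1/5·0+1·3.5=3.5
n=1: y=3.5, sp=2, e=sp−y=-1.5; I=0.5, D=e−e_prev=-3.5; u=1·(-1.5)+0·0.5+3/4·(-3.5)=-4.125; next y=-1/5·3.5+1·(-4.125)=-4.825
n=2: y=-4.825, sp=2, e=sp−y=6.825; I=7.325, D=e−e_prev=8.325; u=1·6.825+0·7.325+3/4·8.325=13.06875; next y=-1/5·(-4.825)+1·13.06875=14.03375
n=3: y=14.03375, sp=2, e=sp−y=-12.03375; I=-4.70875, D=e−e_prev=-18.85875; u=1·(-12.03375)+0·(-4.70875)+3/4·(-18.85875)≈-26.177813; next y=-1/5·14.03375+1·(-26.177813)≈-28.984563
n=4: y≈-28.984563, sp=2, e=sp−y≈30.984563; I≈26.275813, D=e−e_prev≈43.018313; u=1·30.984563+0·26.275813+3/4·43.018313≈63.248297; next y=-1/5·(-28.984563)+1·63.248297≈69.045209
n=5: y≈69.045209, sp=2, e=sp−y≈-67.045209; I≈-40.769397, D=e−e_prev≈-98.029772; u=1·(-67.045209)+0·(-40.769397)+3/4·(-98.029772)≈-140.567538; next y=-1/5·69.045209+1·(-140.567538)≈-154.376580
n=6: y≈-154.376580, sp=2, e=sp−y≈156.376580; I≈115.607183, D=e−e_prev≈223.421790; u=1·156.376580+0·115.607183+3/4·223.421790≈323.942922; next y=-1/5·(-154.376580)+1·323.942922≈354.818238
n=7: y≈354.818238, sp=2, e=sp−y≈-352.818238; I≈-237.211055, D=e−e_prev≈-509.194818; u=1·(-352.818238)+0·(-237.211055)+3/4·(-509.194818)≈-734.714352; next y=-1/5·354.818238+1·(-734.714352)≈-805.678000

0 2 3.500 0.000
1 2 -4.125 3.500
2 2 13.069 -4.825
3 2 -26.178 14.034
4 2 63.248 -28.985
5 2 -140.568 69.045
6 2 323.943 -154.377
7 2 -734.714 354.818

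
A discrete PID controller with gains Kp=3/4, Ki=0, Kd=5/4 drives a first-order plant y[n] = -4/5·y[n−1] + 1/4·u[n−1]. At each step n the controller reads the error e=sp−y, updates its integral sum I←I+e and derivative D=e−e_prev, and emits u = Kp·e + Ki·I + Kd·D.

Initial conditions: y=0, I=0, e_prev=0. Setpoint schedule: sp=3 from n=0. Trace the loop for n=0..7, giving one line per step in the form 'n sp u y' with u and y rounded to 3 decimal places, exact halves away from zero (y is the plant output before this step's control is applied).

0 3 6.000 0.000
1 3 -0.750 1.500
2 3 6.900 -1.388
3 3 -5.154 2.835
4 3 12.907 -3.557
5 3 -14.340 6.072
6 3 26.725 -8.443
7 3 -35.174 13.435

(exact arithmetic carried between steps; '≈' marks a value shown rounded to 6 d.p. or computed from one; I and e_prev carry over from the previous line; the table rounds u and y to 3 d.p., halves away from zero)
n=0: y=0, sp=3, e=sp−y=3; I=3, D=e−e_prev=3; u=3/4·3+0·3+5/4·3=6; next y=-4/5·0+1/4·6=1.5
n=1: y=1.5, sp=3, e=sp−y=1.5; I=4.5, D=e−e_prev=-1.5; u=3/4·1.5+0·4.5+5/4·(-1.5)=-0.75; next y=-4/5·1.5+1/4·(-0.75)=-1.3875
n=2: y=-1.3875, sp=3, e=sp−y=4.3875; I=8.8875, D=e−e_prev=2.8875; u=3/4·4.3875+0·8.8875+5/4·2.8875=6.9; next y=-4/5·(-1.3875)+1/4·6.9=2.835
n=3: y=2.835, sp=3, e=sp−y=0.165; I=9.0525, D=e−e_prev=-4.2225; u=3/4·0.165+0·9.0525+5/4·(-4.2225)=-5.154375; next y=-4/5·2.835+1/4·(-5.154375)≈-3.556594
n=4: y≈-3.556594, sp=3, e=sp−y≈6.556594; I≈15.609094, D=e−e_prev≈6.391594; u=3/4·6.556594+0·15.609094+5/4·6.391594≈12.906938; next y=-4/5·(-3.556594)+1/4·12.906938≈6.072009
n=5: y≈6.072009, sp=3, e=sp−y≈-3.072009; I≈12.537084, D=e−e_prev≈-9.628603; u=3/4·(-3.072009)+0·12.537084+5/4·(-9.628603)≈-14.339761; next y=-4/5·6.072009+1/4·(-14.339761)≈-8.442548
n=6: y≈-8.442548, sp=3, e=sp−y≈11.442548; I≈23.979632, D=e−e_prev≈14.514557; u=3/4·11.442548+0·23.979632+5/4·14.514557≈26.725107; next y=-4/5·(-8.442548)+1/4·26.725107≈13.435315
n=7: y≈13.435315, sp=3, e=sp−y≈-10.435315; I≈13.544317, D=e−e_prev≈-21.877863; u=3/4·(-10.435315)+0·13.544317+5/4·(-21.877863)≈-35.173815; next y=-4/5·13.435315+1/4·(-35.173815)≈-19.541706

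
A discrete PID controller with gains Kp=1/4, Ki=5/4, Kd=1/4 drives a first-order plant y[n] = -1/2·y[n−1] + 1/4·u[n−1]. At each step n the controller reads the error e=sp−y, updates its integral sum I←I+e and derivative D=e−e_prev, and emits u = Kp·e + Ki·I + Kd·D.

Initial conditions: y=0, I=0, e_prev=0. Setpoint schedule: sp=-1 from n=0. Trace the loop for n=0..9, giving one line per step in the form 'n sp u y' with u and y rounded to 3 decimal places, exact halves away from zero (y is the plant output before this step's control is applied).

(exact arithmetic carried between steps; '≈' marks a value shown rounded to 6 d.p. or computed from one; I and e_prev carry over from the previous line; the table rounds u and y to 3 d.p., halves away from zero)
n=0: y=0, sp=-1, e=sp−y=-1; I=-1, D=e−e_prev=-1; u=1/4·(-1)+5/4·(-1)+1/4·(-1)=-1.75; next y=-1/2·0+1/4·(-1.75)=-0.4375
n=1: y=-0.4375, sp=-1, e=sp−y=-0.5625; I=-1.5625, D=e−e_prev=0.4375; u=1/4·(-0.5625)+5/4·(-1.5625)+1/4·0.4375=-1.984375; next y=-1/2·(-0.4375)+1/4·(-1.984375)≈-0.277344
n=2: y≈-0.277344, sp=-1, e=sp−y≈-0.722656; I≈-2.285156, D=e−e_prev≈-0.160156; u=1/4·(-0.722656)+5/4·(-2.285156)+1/4·(-0.160156)≈-3.077148; next y=-1/2·(-0.277344)+1/4·(-3.077148)≈-0.630615
n=3: y≈-0.630615, sp=-1, e=sp−y≈-0.369385; I≈-2.654541, D=e−e_prev≈0.353271; u=1/4·(-0.369385)+5/4·(-2.654541)+1/4·0.353271≈-3.322205; next y=-1/2·(-0.630615)+1/4·(-3.322205)≈-0.515244
n=4: y≈-0.515244, sp=-1, e=sp−y≈-0.484756; I≈-3.139297, D=e−e_prev≈-0.115372; u=1/4·(-0.484756)+5/4·(-3.139297)+1/4·(-0.115372)≈-4.074154; next y=-1/2·(-0.515244)+1/4·(-4.074154)≈-0.760917
n=5: y≈-0.760917, sp=-1, e=sp−y≈-0.239083; I≈-3.378381, D=e−e_prev≈0.245673; u=1/4·(-0.239083)+5/4·(-3.378381)+1/4·0.245673≈-4.221328; next y=-1/2·(-0.760917)+1/4·(-4.221328)≈-0.674874
n=6: y≈-0.674874, sp=-1, e=sp−y≈-0.325126; I≈-3.703507, D=e−e_prev≈-0.086043; u=1/4·(-0.325126)+5/4·(-3.703507)+1/4·(-0.086043)≈-4.732176; next y=-1/2·(-0.674874)+1/4·(-4.732176)≈-0.845607
n=7: y≈-0.845607, sp=-1, e=sp−y≈-0.154393; I≈-3.857900, D=e−e_prev≈0.170733; u=1/4·(-0.154393)+5/4·(-3.857900)+1/4·0.170733≈-4.818290; next y=-1/2·(-0.845607)+1/4·(-4.818290)≈-0.781769
n=8: y≈-0.781769, sp=-1, e=sp−y≈-0.218231; I≈-4.076131, D=e−e_prev≈-0.063838; u=1/4·(-0.218231)+5/4·(-4.076131)+1/4·(-0.063838)≈-5.165681; next y=-1/2·(-0.781769)+1/4·(-5.165681)≈-0.900536
n=9: y≈-0.900536, sp=-1, e=sp−y≈-0.099464; I≈-4.175595, D=e−e_prev≈0.118767; u=1/4·(-0.099464)+5/4·(-4.175595)+1/4·0.118767≈-5.214668; next y=-1/2·(-0.900536)+1/4·(-5.214668)≈-0.853399

0 -1 -1.750 0.000
1 -1 -1.984 -0.438
2 -1 -3.077 -0.277
3 -1 -3.322 -0.631
4 -1 -4.074 -0.515
5 -1 -4.221 -0.761
6 -1 -4.732 -0.675
7 -1 -4.818 -0.846
8 -1 -5.166 -0.782
9 -1 -5.215 -0.901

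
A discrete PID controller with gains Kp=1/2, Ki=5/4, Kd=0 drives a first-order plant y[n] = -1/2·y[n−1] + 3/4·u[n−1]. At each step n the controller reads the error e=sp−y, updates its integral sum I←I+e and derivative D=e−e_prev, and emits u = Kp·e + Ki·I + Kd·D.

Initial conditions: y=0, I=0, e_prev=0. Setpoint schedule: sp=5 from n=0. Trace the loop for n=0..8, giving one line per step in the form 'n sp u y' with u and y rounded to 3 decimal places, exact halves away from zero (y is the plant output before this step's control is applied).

0 5 8.750 0.000
1 5 3.516 6.563
2 5 14.175 -0.645
3 5 0.934 10.953
4 5 21.019 -4.776
5 5 -6.886 18.152
6 5 33.361 -14.240
7 5 -23.756 32.141
8 5 57.867 -33.887

(exact arithmetic carried between steps; '≈' marks a value shown rounded to 6 d.p. or computed from one; I and e_prev carry over from the previous line; the table rounds u and y to 3 d.p., halves away from zero)
n=0: y=0, sp=5, e=sp−y=5; I=5, D=e−e_prev=5; u=1/2·5+5/4·5+0·5=8.75; next y=-1/2·0+3/4·8.75=6.5625
n=1: y=6.5625, sp=5, e=sp−y=-1.5625; I=3.4375, D=e−e_prev=-6.5625; u=1/2·(-1.5625)+5/4·3.4375+0·(-6.5625)=3.515625; next y=-1/2·6.5625+3/4·3.515625≈-0.644531
n=2: y≈-0.644531, sp=5, e=sp−y≈5.644531; I≈9.082031, D=e−e_prev≈7.207031; u=1/2·5.644531+5/4·9.082031+0·7.207031≈14.174805; next y=-1/2·(-0.644531)+3/4·14.174805≈10.953369
n=3: y≈10.953369, sp=5, e=sp−y≈-5.953369; I≈3.128662, D=e−e_prev≈-11.597900; u=1/2·(-5.953369)+5/4·3.128662+0·(-11.597900)≈0.934143; next y=-1/2·10.953369+3/4·0.934143≈-4.776077
n=4: y≈-4.776077, sp=5, e=sp−y≈9.776077; I≈12.904739, D=e−e_prev≈15.729446; u=1/2·9.776077+5/4·12.904739+0·15.729446≈21.018963; next y=-1/2·(-4.776077)+3/4·21.018963≈18.152261
n=5: y≈18.152261, sp=5, e=sp−y≈-13.152261; I≈-0.247521, D=e−e_prev≈-22.928338; u=1/2·(-13.152261)+5/4·(-0.247521)+0·(-22.928338)≈-6.885532; next y=-1/2·18.152261+3/4·(-6.885532)≈-14.240279
n=6: y≈-14.240279, sp=5, e=sp−y≈19.240279; I≈18.992758, D=e−e_prev≈32.392540; u=1/2·19.240279+5/4·18.992758+0·32.392540≈33.361087; next y=-1/2·(-14.240279)+3/4·33.361087≈32.140955
n=7: y≈32.140955, sp=5, e=sp−y≈-27.140955; I≈-8.148197, D=e−e_prev≈-46.381235; u=1/2·(-27.140955)+5/4·(-8.148197)+0·(-46.381235)≈-23.755724; next y=-1/2·32.140955+3/4·(-23.755724)≈-33.887271
n=8: y≈-33.887271, sp=5, e=sp−y≈38.887271; I≈30.739074, D=e−e_prev≈66.028226; u=1/2·38.887271+5/4·30.739074+0·66.028226≈57.867477; next y=-1/2·(-33.887271)+3/4·57.867477≈60.344243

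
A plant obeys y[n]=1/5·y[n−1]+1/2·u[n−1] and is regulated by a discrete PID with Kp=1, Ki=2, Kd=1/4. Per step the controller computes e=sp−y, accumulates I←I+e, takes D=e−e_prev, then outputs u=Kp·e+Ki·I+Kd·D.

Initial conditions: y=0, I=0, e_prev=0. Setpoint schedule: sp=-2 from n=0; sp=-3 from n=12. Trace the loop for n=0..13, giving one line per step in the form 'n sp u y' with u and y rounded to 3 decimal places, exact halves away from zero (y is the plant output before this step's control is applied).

0 -2 -6.500 0.000
1 -2 0.563 -3.250
2 -2 -7.114 -0.369
3 -2 0.945 -3.631
4 -2 -7.585 -0.253
5 -2 1.433 -3.843
6 -2 -8.099 -0.052
7 -2 1.978 -4.060
8 -2 -8.674 0.177
9 -2 2.587 -4.302
10 -2 -9.317 0.433
11 -2 3.267 -4.572
12 -3 -13.286 0.719
13 -3 4.308 -6.499

(exact arithmetic carried between steps; '≈' marks a value shown rounded to 6 d.p. or computed from one; I and e_prev carry over from the previous line; the table rounds u and y to 3 d.p., halves away from zero)
n=0: y=0, sp=-2, e=sp−y=-2; I=-2, D=e−e_prev=-2; u=1·(-2)+2·(-2)+1/4·(-2)=-6.5; next y=1/5·0+1/2·(-6.5)=-3.25
n=1: y=-3.25, sp=-2, e=sp−y=1.25; I=-0.75, D=e−e_prev=3.25; u=1·1.25+2·(-0.75)+1/4·3.25=0.5625; next y=1/5·(-3.25)+1/2·0.5625=-0.36875
n=2: y=-0.36875, sp=-2, e=sp−y=-1.63125; I=-2.38125, D=e−e_prev=-2.88125; u=1·(-1.63125)+2·(-2.38125)+1/4·(-2.88125)≈-7.114063; next y=1/5·(-0.36875)+1/2·(-7.114063)≈-3.630781
n=3: y≈-3.630781, sp=-2, e=sp−y≈1.630781; I≈-0.750469, D=e−e_prev≈3.262031; u=1·1.630781+2·(-0.750469)+1/4·3.262031≈0.945352; next y=1/5·(-3.630781)+1/2·0.945352≈-0.253480
n=4: y≈-0.253480, sp=-2, e=sp−y≈-1.746520; I≈-2.496988, D=e−e_prev≈-3.377301; u=1·(-1.746520)+2·(-2.496988)+1/4·(-3.377301)≈-7.584821; next y=1/5·(-0.253480)+1/2·(-7.584821)≈-3.843107
n=5: y≈-3.843107, sp=-2, e=sp−y≈1.843107; I≈-0.653882, D=e−e_prev≈3.589626; u=1·1.843107+2·(-0.653882)+1/4·3.589626≈1.432750; next y=1/5·(-3.843107)+1/2·1.432750≈-0.052246
n=6: y≈-0.052246, sp=-2, e=sp−y≈-1.947754; I≈-2.601635, D=e−e_prev≈-3.790861; u=1·(-1.947754)+2·(-2.601635)+1/4·(-3.790861)≈-8.098739; next y=1/5·(-0.052246)+1/2·(-8.098739)≈-4.059819
n=7: y≈-4.059819, sp=-2, e=sp−y≈2.059819; I≈-0.541816, D=e−e_prev≈4.007573; u=1·2.059819+2·(-0.541816)+1/4·4.007573≈1.978080; next y=1/5·(-4.059819)+1/2·1.978080≈0.177076
n=8: y≈0.177076, sp=-2, e=sp−y≈-2.177076; I≈-2.718892, D=e−e_prev≈-4.236895; u=1·(-2.177076)+2·(-2.718892)+1/4·(-4.236895)≈-8.674084; next y=1/5·0.177076+1/2·(-8.674084)≈-4.301627
n=9: y≈-4.301627, sp=-2, e=sp−y≈2.301627; I≈-0.417265, D=e−e_prev≈4.478703; u=1·2.301627+2·(-0.417265)+1/4·4.478703≈2.586772; next y=1/5·(-4.301627)+1/2·2.586772≈0.433061
n=10: y≈0.433061, sp=-2, e=sp−y≈-2.433061; I≈-2.850326, D=e−e_prev≈-4.734688; u=1·(-2.433061)+2·(-2.850326)+1/4·(-4.734688)≈-9.317384; next y=1/5·0.433061+1/2·(-9.317384)≈-4.572080
n=11: y≈-4.572080, sp=-2, e=sp−y≈2.572080; I≈-0.278246, D=e−e_prev≈5.005141; u=1·2.572080+2·(-0.278246)+1/4·5.005141≈3.266874; next y=1/5·(-4.572080)+1/2·3.266874≈0.719021
n=12: y≈0.719021, sp=-3, e=sp−y≈-3.719021; I≈-3.997267, D=e−e_prev≈-6.291101; u=1·(-3.719021)+2·(-3.997267)+1/4·(-6.291101)≈-13.286329; next y=1/5·0.719021+1/2·(-13.286329)≈-6.499360
n=13: y≈-6.499360, sp=-3, e=sp−y≈3.499360; I≈-0.497906, D=e−e_prev≈7.218381; u=1·3.499360+2·(-0.497906)+1/4·7.218381≈4.308143; next y=1/5·(-6.499360)+1/2·4.308143≈0.854200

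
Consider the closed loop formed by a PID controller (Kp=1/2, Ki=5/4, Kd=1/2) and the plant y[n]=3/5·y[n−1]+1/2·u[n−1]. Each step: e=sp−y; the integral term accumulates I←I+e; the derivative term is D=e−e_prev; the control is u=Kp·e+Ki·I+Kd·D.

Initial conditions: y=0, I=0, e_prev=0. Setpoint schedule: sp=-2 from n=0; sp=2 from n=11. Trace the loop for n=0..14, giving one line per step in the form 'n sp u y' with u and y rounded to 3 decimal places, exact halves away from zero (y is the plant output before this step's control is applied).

0 -2 -4.500 0.000
1 -2 -0.938 -2.250
2 -2 -2.720 -1.819
3 -2 -1.308 -2.451
4 -2 -1.795 -2.125
5 -2 -1.369 -2.172
6 -2 -1.592 -1.988
7 -2 -1.513 -1.989
8 -2 -1.615 -1.950
9 -2 -1.596 -1.978
10 -2 -1.622 -1.985
11 2 7.394 -2.002
12 2 0.268 2.496
13 2 3.842 1.631
14 2 1.017 2.900

(exact arithmetic carried between steps; '≈' marks a value shown rounded to 6 d.p. or computed from one; I and e_prev carry over from the previous line; the table rounds u and y to 3 d.p., halves away from zero)
n=0: y=0, sp=-2, e=sp−y=-2; I=-2, D=e−e_prev=-2; u=1/2·(-2)+5/4·(-2)+1/2·(-2)=-4.5; next y=3/5·0+1/2·(-4.5)=-2.25
n=1: y=-2.25, sp=-2, e=sp−y=0.25; I=-1.75, D=e−e_prev=2.25; u=1/2·0.25+5/4·(-1.75)+1/2·2.25=-0.9375; next y=3/5·(-2.25)+1/2·(-0.9375)=-1.81875
n=2: y=-1.81875, sp=-2, e=sp−y=-0.18125; I=-1.93125, D=e−e_prev=-0.43125; u=1/2·(-0.18125)+5/4·(-1.93125)+1/2·(-0.43125)≈-2.720313; next y=3/5·(-1.81875)+1/2·(-2.720313)≈-2.451406
n=3: y≈-2.451406, sp=-2, e=sp−y≈0.451406; I≈-1.479844, D=e−e_prev≈0.632656; u=1/2·0.451406+5/4·(-1.479844)+1/2·0.632656≈-1.307773; next y=3/5·(-2.451406)+1/2·(-1.307773)≈-2.124730
n=4: y≈-2.124730, sp=-2, e=sp−y≈0.124730; I≈-1.355113, D=e−e_prev≈-0.326676; u=1/2·0.124730+5/4·(-1.355113)+1/2·(-0.326676)≈-1.794864; next y=3/5·(-2.124730)+1/2·(-1.794864)≈-2.172270
n=5: y≈-2.172270, sp=-2, e=sp−y≈0.172270; I≈-1.182843, D=e−e_prev≈0.047540; u=1/2·0.172270+5/4·(-1.182843)+1/2·0.047540≈-1.368648; next y=3/5·(-2.172270)+1/2·(-1.368648)≈-1.987686
n=6: y≈-1.987686, sp=-2, e=sp−y≈-0.012314; I≈-1.195156, D=e−e_prev≈-0.184584; u=1/2·(-0.012314)+5/4·(-1.195156)+1/2·(-0.184584)≈-1.592394; next y=3/5·(-1.987686)+1/2·(-1.592394)≈-1.988809
n=7: y≈-1.988809, sp=-2, e=sp−y≈-0.011191; I≈-1.206347, D=e−e_prev≈0.001123; u=1/2·(-0.011191)+5/4·(-1.206347)+1/2·0.001123≈-1.512968; next y=3/5·(-1.988809)+1/2·(-1.512968)≈-1.949770
n=8: y≈-1.949770, sp=-2, e=sp−y≈-0.050230; I≈-1.256578, D=e−e_prev≈-0.039039; u=1/2·(-0.050230)+5/4·(-1.256578)+1/2·(-0.039039)≈-1.615357; next y=3/5·(-1.949770)+1/2·(-1.615357)≈-1.977540
n=9: y≈-1.977540, sp=-2, e=sp−y≈-0.022460; I≈-1.279037, D=e−e_prev≈0.027771; u=1/2·(-0.022460)+5/4·(-1.279037)+1/2·0.027771≈-1.596141; next y=3/5·(-1.977540)+1/2·(-1.596141)≈-1.984595
n=10: y≈-1.984595, sp=-2, e=sp−y≈-0.015405; I≈-1.294443, D=e−e_prev≈0.007055; u=1/2·(-0.015405)+5/4·(-1.294443)+1/2·0.007055≈-1.622229; next y=3/5·(-1.984595)+1/2·(-1.622229)≈-2.001871
n=11: y≈-2.001871, sp=2, e=sp−y≈4.001871; I≈2.707429, D=e−e_prev≈4.017276; u=1/2·4.001871+5/4·2.707429+1/2·4.017276≈7.393860; next y=3/5·(-2.001871)+1/2·7.393860≈2.495807
n=12: y≈2.495807, sp=2, e=sp−y≈-0.495807; I≈2.211622, D=e−e_prev≈-4.497678; u=1/2·(-0.495807)+5/4·2.211622+1/2·(-4.497678)≈0.267784; next y=3/5·2.495807+1/2·0.267784≈1.631376
n=13: y≈1.631376, sp=2, e=sp−y≈0.368624; I≈2.580245, D=e−e_prev≈0.864431; u=1/2·0.368624+5/4·2.580245+1/2·0.864431≈3.841834; next y=3/5·1.631376+1/2·3.841834≈2.899743
n=14: y≈2.899743, sp=2, e=sp−y≈-0.899743; I≈1.680503, D=e−e_prev≈-1.268366; u=1/2·(-0.899743)+5/4·1.680503+1/2·(-1.268366)≈1.016574; next y=3/5·2.899743+1/2·1.016574≈2.248132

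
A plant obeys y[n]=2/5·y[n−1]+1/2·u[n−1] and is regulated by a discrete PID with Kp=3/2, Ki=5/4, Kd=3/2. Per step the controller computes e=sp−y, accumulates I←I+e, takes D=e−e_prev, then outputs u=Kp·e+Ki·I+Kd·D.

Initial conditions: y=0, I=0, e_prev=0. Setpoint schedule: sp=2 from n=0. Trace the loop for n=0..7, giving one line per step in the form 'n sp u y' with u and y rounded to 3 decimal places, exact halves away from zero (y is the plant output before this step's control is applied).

(exact arithmetic carried between steps; '≈' marks a value shown rounded to 6 d.p. or computed from one; I and e_prev carry over from the previous line; the table rounds u and y to 3 d.p., halves away from zero)
n=0: y=0, sp=2, e=sp−y=2; I=2, D=e−e_prev=2; u=3/2·2+5/4·2+3/2·2=8.5; next y=2/5·0+1/2·8.5=4.25
n=1: y=4.25, sp=2, e=sp−y=-2.25; I=-0.25, D=e−e_prev=-4.25; u=3/2·(-2.25)+5/4·(-0.25)+3/2·(-4.25)=-10.0625; next y=2/5·4.25+1/2·(-10.0625)=-3.33125
n=2: y=-3.33125, sp=2, e=sp−y=5.33125; I=5.08125, D=e−e_prev=7.58125; u=3/2·5.33125+5/4·5.08125+3/2·7.58125≈25.720313; next y=2/5·(-3.33125)+1/2·25.720313≈11.527656
n=3: y≈11.527656, sp=2, e=sp−y≈-9.527656; I≈-4.446406, D=e−e_prev≈-14.858906; u=3/2·(-9.527656)+5/4·(-4.446406)+3/2·(-14.858906)≈-42.137852; next y=2/5·11.527656+1/2·(-42.137852)≈-16.457863
n=4: y≈-16.457863, sp=2, e=sp−y≈18.457863; I≈14.011457, D=e−e_prev≈27.985520; u=3/2·18.457863+5/4·14.011457+3/2·27.985520≈87.179396; next y=2/5·(-16.457863)+1/2·87.179396≈37.006552
n=5: y≈37.006552, sp=2, e=sp−y≈-35.006552; I≈-20.995095, D=e−e_prev≈-53.464416; u=3/2·(-35.006552)+5/4·(-20.995095)+3/2·(-53.464416)≈-158.950322; next y=2/5·37.006552+1/2·(-158.950322)≈-64.672540
n=6: y≈-64.672540, sp=2, e=sp−y≈66.672540; I≈45.677444, D=e−e_prev≈101.679092; u=3/2·66.672540+5/4·45.677444+3/2·101.679092≈309.624253; next y=2/5·(-64.672540)+1/2·309.624253≈128.943111
n=7: y≈128.943111, sp=2, e=sp−y≈-126.943111; I≈-81.265666, D=e−e_prev≈-193.615651; u=3/2·(-126.943111)+5/4·(-81.265666)+3/2·(-193.615651)≈-582.420225; next y=2/5·128.943111+1/2·(-582.420225)≈-239.632868

0 2 8.500 0.000
1 2 -10.063 4.250
2 2 25.720 -3.331
3 2 -42.138 11.528
4 2 87.179 -16.458
5 2 -158.950 37.007
6 2 309.624 -64.673
7 2 -582.420 128.943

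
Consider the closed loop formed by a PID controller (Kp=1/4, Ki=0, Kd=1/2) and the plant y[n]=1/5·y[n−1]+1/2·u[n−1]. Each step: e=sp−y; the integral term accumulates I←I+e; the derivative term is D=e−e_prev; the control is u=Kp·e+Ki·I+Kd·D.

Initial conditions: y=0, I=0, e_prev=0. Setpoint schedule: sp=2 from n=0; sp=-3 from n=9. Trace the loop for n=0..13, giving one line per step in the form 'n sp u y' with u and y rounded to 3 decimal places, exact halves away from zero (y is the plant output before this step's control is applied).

0 2 1.500 0.000
1 2 -0.063 0.750
2 2 0.786 0.119
3 2 0.247 0.417
4 2 0.553 0.207
5 2 0.365 0.318
6 2 0.474 0.246
7 2 0.408 0.286
8 2 0.447 0.261
9 -3 -3.326 0.276
10 -3 0.594 -1.608
11 -3 -1.535 -0.025
12 -3 -0.183 -0.773
13 -3 -0.952 -0.246

(exact arithmetic carried between steps; '≈' marks a value shown rounded to 6 d.p. or computed from one; I and e_prev carry over from the previous line; the table rounds u and y to 3 d.p., halves away from zero)
n=0: y=0, sp=2, e=sp−y=2; I=2, D=e−e_prev=2; u=1/4·2+0·2+1/2·2=1.5; next y=1/5·0+1/2·1.5=0.75
n=1: y=0.75, sp=2, e=sp−y=1.25; I=3.25, D=e−e_prev=-0.75; u=1/4·1.25+0·3.25+1/2·(-0.75)=-0.0625; next y=1/5·0.75+1/2·(-0.0625)=0.11875
n=2: y=0.11875, sp=2, e=sp−y=1.88125; I=5.13125, D=e−e_prev=0.63125; u=1/4·1.88125+0·5.13125+1/2·0.63125≈0.785938; next y=1/5·0.11875+1/2·0.785938≈0.416719
n=3: y≈0.416719, sp=2, e=sp−y≈1.583281; I≈6.714531, D=e−e_prev≈-0.297969; u=1/4·1.583281+0·6.714531+1/2·(-0.297969)≈0.246836; next y=1/5·0.416719+1/2·0.246836≈0.206762
n=4: y≈0.206762, sp=2, e=sp−y≈1.793238; I≈8.507770, D=e−e_prev≈0.209957; u=1/4·1.793238+0·8.507770+1/2·0.209957≈0.553288; next y=1/5·0.206762+1/2·0.553288≈0.317996
n=5: y≈0.317996, sp=2, e=sp−y≈1.682004; I≈10.189773, D=e−e_prev≈-0.111235; u=1/4·1.682004+0·10.189773+1/2·(-0.111235)≈0.364884; next y=1/5·0.317996+1/2·0.364884≈0.246041
n=6: y≈0.246041, sp=2, e=sp−y≈1.753959; I≈11.943732, D=e−e_prev≈0.071955; u=1/4·1.753959+0·11.943732+1/2·0.071955≈0.474467; next y=1/5·0.246041+1/2·0.474467≈0.286442
n=7: y≈0.286442, sp=2, e=sp−y≈1.713558; I≈13.657290, D=e−e_prev≈-0.040401; u=1/4·1.713558+0·13.657290+1/2·(-0.040401)≈0.408189; next y=1/5·0.286442+1/2·0.408189≈0.261383
n=8: y≈0.261383, sp=2, e=sp−y≈1.738617; I≈15.395907, D=e−e_prev≈0.025059; u=1/4·1.738617+0·15.395907+1/2·0.025059≈0.447184; next y=1/5·0.261383+1/2·0.447184≈0.275868
n=9: y≈0.275868, sp=-3, e=sp−y≈-3.275868; I≈12.120039, D=e−e_prev≈-5.014486; u=1/4·(-3.275868)+0·12.120039+1/2·(-5.014486)≈-3.326210; next y=1/5·0.275868+1/2·(-3.326210)≈-1.607931
n=10: y≈-1.607931, sp=-3, e=sp−y≈-1.392069; I≈10.727970, D=e−e_prev≈1.883800; u=1/4·(-1.392069)+0·10.727970+1/2·1.883800≈0.593883; next y=1/5·(-1.607931)+1/2·0.593883≈-0.024645
n=11: y≈-0.024645, sp=-3, e=sp−y≈-2.975355; I≈7.752615, D=e−e_prev≈-1.583286; u=1/4·(-2.975355)+0·7.752615+1/2·(-1.583286)≈-1.535482; next y=1/5·(-0.024645)+1/2·(-1.535482)≈-0.772670
n=12: y≈-0.772670, sp=-3, e=sp−y≈-2.227330; I≈5.525285, D=e−e_prev≈0.748025; u=1/4·(-2.227330)+0·5.525285+1/2·0.748025≈-0.182820; next y=1/5·(-0.772670)+1/2·(-0.182820)≈-0.245944
n=13: y≈-0.245944, sp=-3, e=sp−y≈-2.754056; I≈2.771229, D=e−e_prev≈-0.526726; u=1/4·(-2.754056)+0·2.771229+1/2·(-0.526726)≈-0.951877; next y=1/5·(-0.245944)+1/2·(-0.951877)≈-0.525127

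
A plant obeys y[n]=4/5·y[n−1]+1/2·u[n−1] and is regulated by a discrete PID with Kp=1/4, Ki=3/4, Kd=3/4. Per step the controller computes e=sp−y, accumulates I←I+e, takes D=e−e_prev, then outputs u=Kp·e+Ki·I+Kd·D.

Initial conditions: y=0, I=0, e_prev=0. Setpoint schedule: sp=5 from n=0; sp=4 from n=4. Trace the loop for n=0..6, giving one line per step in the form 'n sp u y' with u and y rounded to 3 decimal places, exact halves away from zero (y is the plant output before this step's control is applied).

(exact arithmetic carried between steps; '≈' marks a value shown rounded to 6 d.p. or computed from one; I and e_prev carry over from the previous line; the table rounds u and y to 3 d.p., halves away from zero)
n=0: y=0, sp=5, e=sp−y=5; I=5, D=e−e_prev=5; u=1/4·5+3/4·5+3/4·5=8.75; next y=4/5·0+1/2·8.75=4.375
n=1: y=4.375, sp=5, e=sp−y=0.625; I=5.625, D=e−e_prev=-4.375; u=1/4·0.625+3/4·5.625+3/4·(-4.375)=1.09375; next y=4/5·4.375+1/2·1.09375=4.046875
n=2: y=4.046875, sp=5, e=sp−y=0.953125; I=6.578125, D=e−e_prev=0.328125; u=1/4·0.953125+3/4·6.578125+3/4·0.328125≈5.417969; next y=4/5·4.046875+1/2·5.417969≈5.946484
n=3: y≈5.946484, sp=5, e=sp−y≈-0.946484; I≈5.631641, D=e−e_prev≈-1.899609; u=1/4·(-0.946484)+3/4·5.631641+3/4·(-1.899609)≈2.562402; next y=4/5·5.946484+1/2·2.562402≈6.038389
n=4: y≈6.038389, sp=4, e=sp−y≈-2.038389; I≈3.593252, D=e−e_prev≈-1.091904; u=1/4·(-2.038389)+3/4·3.593252+3/4·(-1.091904)≈1.366414; next y=4/5·6.038389+1/2·1.366414≈5.513918
n=5: y≈5.513918, sp=4, e=sp−y≈-1.513918; I≈2.079334, D=e−e_prev≈0.524471; u=1/4·(-1.513918)+3/4·2.079334+3/4·0.524471≈1.574374; next y=4/5·5.513918+1/2·1.574374≈5.198321
n=6: y≈5.198321, sp=4, e=sp−y≈-1.198321; I≈0.881013, D=e−e_prev≈0.315596; u=1/4·(-1.198321)+3/4·0.881013+3/4·0.315596≈0.597877; next y=4/5·5.198321+1/2·0.597877≈4.457595

0 5 8.750 0.000
1 5 1.094 4.375
2 5 5.418 4.047
3 5 2.562 5.946
4 4 1.366 6.038
5 4 1.574 5.514
6 4 0.598 5.198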